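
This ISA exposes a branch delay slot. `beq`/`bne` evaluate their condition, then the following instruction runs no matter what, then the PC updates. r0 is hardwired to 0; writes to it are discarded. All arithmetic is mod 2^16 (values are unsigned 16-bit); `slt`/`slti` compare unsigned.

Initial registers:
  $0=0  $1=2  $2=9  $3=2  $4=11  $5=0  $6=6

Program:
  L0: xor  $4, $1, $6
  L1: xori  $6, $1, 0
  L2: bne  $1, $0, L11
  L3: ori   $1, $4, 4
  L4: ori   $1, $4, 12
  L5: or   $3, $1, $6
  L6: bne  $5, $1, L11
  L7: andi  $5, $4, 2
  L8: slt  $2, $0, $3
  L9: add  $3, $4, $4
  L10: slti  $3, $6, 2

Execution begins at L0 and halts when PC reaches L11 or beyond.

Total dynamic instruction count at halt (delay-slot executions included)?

#0 xor  $4, $1, $6 ; 0/2/9/2/4/0/6
#1 xori  $6, $1, 0 ; 0/2/9/2/4/0/2
#2 bne  $1, $0, L11 ; 0/2/9/2/4/0/2 ; →target
#3 ori   $1, $4, 4 ; 0/4/9/2/4/0/2

4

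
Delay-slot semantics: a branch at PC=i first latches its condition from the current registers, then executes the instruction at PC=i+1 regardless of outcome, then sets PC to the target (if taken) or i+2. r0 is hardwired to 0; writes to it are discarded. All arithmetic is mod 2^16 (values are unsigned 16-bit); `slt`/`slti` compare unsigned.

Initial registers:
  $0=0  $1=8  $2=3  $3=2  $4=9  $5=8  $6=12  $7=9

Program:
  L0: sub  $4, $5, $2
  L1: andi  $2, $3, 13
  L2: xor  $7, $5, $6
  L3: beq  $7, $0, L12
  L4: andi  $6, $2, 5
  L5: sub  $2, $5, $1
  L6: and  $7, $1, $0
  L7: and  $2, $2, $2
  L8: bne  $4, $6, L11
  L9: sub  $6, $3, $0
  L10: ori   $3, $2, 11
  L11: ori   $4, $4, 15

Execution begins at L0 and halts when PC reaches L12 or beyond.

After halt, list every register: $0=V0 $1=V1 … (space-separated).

$0=0 $1=8 $2=0 $3=2 $4=15 $5=8 $6=2 $7=0

[0] sub  $4, $5, $2  →  {$0:0, $1:8, $2:3, $3:2, $4:5, $5:8, $6:12, $7:9}
[1] andi  $2, $3, 13  →  {$0:0, $1:8, $2:0, $3:2, $4:5, $5:8, $6:12, $7:9}
[2] xor  $7, $5, $6  →  {$0:0, $1:8, $2:0, $3:2, $4:5, $5:8, $6:12, $7:4}
[3] beq  $7, $0, L12  →  {$0:0, $1:8, $2:0, $3:2, $4:5, $5:8, $6:12, $7:4}  ⟨branch fallthrough⟩
[4] andi  $6, $2, 5  →  {$0:0, $1:8, $2:0, $3:2, $4:5, $5:8, $6:0, $7:4}
[5] sub  $2, $5, $1  →  {$0:0, $1:8, $2:0, $3:2, $4:5, $5:8, $6:0, $7:4}
[6] and  $7, $1, $0  →  {$0:0, $1:8, $2:0, $3:2, $4:5, $5:8, $6:0, $7:0}
[7] and  $2, $2, $2  →  {$0:0, $1:8, $2:0, $3:2, $4:5, $5:8, $6:0, $7:0}
[8] bne  $4, $6, L11  →  {$0:0, $1:8, $2:0, $3:2, $4:5, $5:8, $6:0, $7:0}  ⟨branch taken⟩
[9] sub  $6, $3, $0  →  {$0:0, $1:8, $2:0, $3:2, $4:5, $5:8, $6:2, $7:0}
[11] ori   $4, $4, 15  →  {$0:0, $1:8, $2:0, $3:2, $4:15, $5:8, $6:2, $7:0}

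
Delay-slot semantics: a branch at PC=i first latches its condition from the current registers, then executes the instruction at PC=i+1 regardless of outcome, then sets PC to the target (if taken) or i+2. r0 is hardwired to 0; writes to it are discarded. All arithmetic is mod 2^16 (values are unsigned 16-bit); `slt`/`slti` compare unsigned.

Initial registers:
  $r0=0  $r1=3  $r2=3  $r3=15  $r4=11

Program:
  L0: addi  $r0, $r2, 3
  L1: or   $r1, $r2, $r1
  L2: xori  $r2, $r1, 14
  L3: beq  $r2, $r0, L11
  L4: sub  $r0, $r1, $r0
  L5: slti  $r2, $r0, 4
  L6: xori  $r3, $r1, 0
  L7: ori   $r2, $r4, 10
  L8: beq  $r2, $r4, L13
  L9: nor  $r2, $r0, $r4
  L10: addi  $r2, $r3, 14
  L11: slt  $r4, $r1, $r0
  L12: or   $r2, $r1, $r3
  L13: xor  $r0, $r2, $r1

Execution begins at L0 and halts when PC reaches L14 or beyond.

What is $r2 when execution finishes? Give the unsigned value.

[0] addi  $r0, $r2, 3  →  {$r0:0, $r1:3, $r2:3, $r3:15, $r4:11}
[1] or   $r1, $r2, $r1  →  {$r0:0, $r1:3, $r2:3, $r3:15, $r4:11}
[2] xori  $r2, $r1, 14  →  {$r0:0, $r1:3, $r2:13, $r3:15, $r4:11}
[3] beq  $r2, $r0, L11  →  {$r0:0, $r1:3, $r2:13, $r3:15, $r4:11}  ⟨branch fallthrough⟩
[4] sub  $r0, $r1, $r0  →  {$r0:0, $r1:3, $r2:13, $r3:15, $r4:11}
[5] slti  $r2, $r0, 4  →  {$r0:0, $r1:3, $r2:1, $r3:15, $r4:11}
[6] xori  $r3, $r1, 0  →  {$r0:0, $r1:3, $r2:1, $r3:3, $r4:11}
[7] ori   $r2, $r4, 10  →  {$r0:0, $r1:3, $r2:11, $r3:3, $r4:11}
[8] beq  $r2, $r4, L13  →  {$r0:0, $r1:3, $r2:11, $r3:3, $r4:11}  ⟨branch taken⟩
[9] nor  $r2, $r0, $r4  →  {$r0:0, $r1:3, $r2:65524, $r3:3, $r4:11}
[13] xor  $r0, $r2, $r1  →  {$r0:0, $r1:3, $r2:65524, $r3:3, $r4:11}

65524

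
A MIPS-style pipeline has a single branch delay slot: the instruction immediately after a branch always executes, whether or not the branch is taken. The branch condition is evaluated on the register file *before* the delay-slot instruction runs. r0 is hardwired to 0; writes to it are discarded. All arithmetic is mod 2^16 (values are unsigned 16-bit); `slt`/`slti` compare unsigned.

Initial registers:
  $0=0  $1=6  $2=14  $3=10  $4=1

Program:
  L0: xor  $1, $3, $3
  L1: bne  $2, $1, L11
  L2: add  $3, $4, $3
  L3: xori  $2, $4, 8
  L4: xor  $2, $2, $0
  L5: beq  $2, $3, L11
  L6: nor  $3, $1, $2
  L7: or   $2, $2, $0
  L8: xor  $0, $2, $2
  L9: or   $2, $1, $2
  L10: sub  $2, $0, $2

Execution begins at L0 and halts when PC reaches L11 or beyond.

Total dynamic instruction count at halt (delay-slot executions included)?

3

PC=0  xor  $1, $3, $3        | $0=0 $1=0 $2=14 $3=10 $4=1
PC=1  bne  $2, $1, L11       | $0=0 $1=0 $2=14 $3=10 $4=1  [TAKEN]
PC=2  add  $3, $4, $3        | $0=0 $1=0 $2=14 $3=11 $4=1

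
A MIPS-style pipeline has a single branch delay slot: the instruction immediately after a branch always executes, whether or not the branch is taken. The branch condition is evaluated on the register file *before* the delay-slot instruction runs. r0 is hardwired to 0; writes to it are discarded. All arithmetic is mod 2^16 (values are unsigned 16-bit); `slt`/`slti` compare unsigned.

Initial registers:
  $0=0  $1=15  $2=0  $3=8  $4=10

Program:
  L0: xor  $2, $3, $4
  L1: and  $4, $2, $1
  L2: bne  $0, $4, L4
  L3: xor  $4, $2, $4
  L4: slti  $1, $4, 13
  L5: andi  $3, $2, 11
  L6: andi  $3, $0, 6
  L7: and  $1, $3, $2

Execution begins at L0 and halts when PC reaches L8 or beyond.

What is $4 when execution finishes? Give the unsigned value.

0

PC=0  xor  $2, $3, $4        | $0=0 $1=15 $2=2 $3=8 $4=10
PC=1  and  $4, $2, $1        | $0=0 $1=15 $2=2 $3=8 $4=2
PC=2  bne  $0, $4, L4        | $0=0 $1=15 $2=2 $3=8 $4=2  [TAKEN]
PC=3  xor  $4, $2, $4        | $0=0 $1=15 $2=2 $3=8 $4=0
PC=4  slti  $1, $4, 13       | $0=0 $1=1 $2=2 $3=8 $4=0
PC=5  andi  $3, $2, 11       | $0=0 $1=1 $2=2 $3=2 $4=0
PC=6  andi  $3, $0, 6        | $0=0 $1=1 $2=2 $3=0 $4=0
PC=7  and  $1, $3, $2        | $0=0 $1=0 $2=2 $3=0 $4=0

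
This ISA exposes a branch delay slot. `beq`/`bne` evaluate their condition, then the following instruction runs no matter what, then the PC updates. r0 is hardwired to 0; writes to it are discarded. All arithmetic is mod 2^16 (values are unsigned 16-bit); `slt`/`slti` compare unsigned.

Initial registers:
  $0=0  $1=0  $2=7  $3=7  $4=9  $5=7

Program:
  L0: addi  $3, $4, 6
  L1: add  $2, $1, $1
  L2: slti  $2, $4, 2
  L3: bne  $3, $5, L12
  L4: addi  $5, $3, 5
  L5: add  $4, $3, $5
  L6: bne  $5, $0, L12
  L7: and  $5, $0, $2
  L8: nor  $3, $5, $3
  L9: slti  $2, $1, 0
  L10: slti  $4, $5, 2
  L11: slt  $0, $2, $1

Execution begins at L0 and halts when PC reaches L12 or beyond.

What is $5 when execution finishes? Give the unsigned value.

#0 addi  $3, $4, 6 ; 0/0/7/15/9/7
#1 add  $2, $1, $1 ; 0/0/0/15/9/7
#2 slti  $2, $4, 2 ; 0/0/0/15/9/7
#3 bne  $3, $5, L12 ; 0/0/0/15/9/7 ; →target
#4 addi  $5, $3, 5 ; 0/0/0/15/9/20

20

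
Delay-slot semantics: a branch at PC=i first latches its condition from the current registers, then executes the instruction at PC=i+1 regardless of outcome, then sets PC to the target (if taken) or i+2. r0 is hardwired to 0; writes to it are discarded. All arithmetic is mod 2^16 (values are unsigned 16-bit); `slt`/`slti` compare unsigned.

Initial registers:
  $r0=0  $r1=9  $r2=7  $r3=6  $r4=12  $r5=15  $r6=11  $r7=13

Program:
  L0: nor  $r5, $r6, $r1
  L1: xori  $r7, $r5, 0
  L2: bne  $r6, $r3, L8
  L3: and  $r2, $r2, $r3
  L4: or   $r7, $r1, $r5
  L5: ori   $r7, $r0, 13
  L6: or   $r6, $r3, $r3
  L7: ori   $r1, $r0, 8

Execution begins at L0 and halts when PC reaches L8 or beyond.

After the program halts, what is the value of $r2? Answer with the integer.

6

[0] nor  $r5, $r6, $r1  →  {$r0:0, $r1:9, $r2:7, $r3:6, $r4:12, $r5:65524, $r6:11, $r7:13}
[1] xori  $r7, $r5, 0  →  {$r0:0, $r1:9, $r2:7, $r3:6, $r4:12, $r5:65524, $r6:11, $r7:65524}
[2] bne  $r6, $r3, L8  →  {$r0:0, $r1:9, $r2:7, $r3:6, $r4:12, $r5:65524, $r6:11, $r7:65524}  ⟨branch taken⟩
[3] and  $r2, $r2, $r3  →  {$r0:0, $r1:9, $r2:6, $r3:6, $r4:12, $r5:65524, $r6:11, $r7:65524}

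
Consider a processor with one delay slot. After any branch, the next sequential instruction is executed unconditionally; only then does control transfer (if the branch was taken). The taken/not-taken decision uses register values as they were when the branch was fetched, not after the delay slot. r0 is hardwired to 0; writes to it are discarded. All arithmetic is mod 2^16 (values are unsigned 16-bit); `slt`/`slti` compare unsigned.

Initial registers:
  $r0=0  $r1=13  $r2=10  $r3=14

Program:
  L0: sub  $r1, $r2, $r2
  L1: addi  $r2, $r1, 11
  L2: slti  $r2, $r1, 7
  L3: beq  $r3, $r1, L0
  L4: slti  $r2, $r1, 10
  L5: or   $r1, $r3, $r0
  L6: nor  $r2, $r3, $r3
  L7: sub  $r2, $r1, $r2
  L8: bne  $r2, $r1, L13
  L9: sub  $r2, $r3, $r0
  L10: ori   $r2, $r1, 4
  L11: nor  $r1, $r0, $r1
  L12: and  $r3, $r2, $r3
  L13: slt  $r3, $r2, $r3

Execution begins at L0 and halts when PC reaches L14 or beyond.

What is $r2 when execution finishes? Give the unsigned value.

[0] sub  $r1, $r2, $r2  →  {$r0:0, $r1:0, $r2:10, $r3:14}
[1] addi  $r2, $r1, 11  →  {$r0:0, $r1:0, $r2:11, $r3:14}
[2] slti  $r2, $r1, 7  →  {$r0:0, $r1:0, $r2:1, $r3:14}
[3] beq  $r3, $r1, L0  →  {$r0:0, $r1:0, $r2:1, $r3:14}  ⟨branch fallthrough⟩
[4] slti  $r2, $r1, 10  →  {$r0:0, $r1:0, $r2:1, $r3:14}
[5] or   $r1, $r3, $r0  →  {$r0:0, $r1:14, $r2:1, $r3:14}
[6] nor  $r2, $r3, $r3  →  {$r0:0, $r1:14, $r2:65521, $r3:14}
[7] sub  $r2, $r1, $r2  →  {$r0:0, $r1:14, $r2:29, $r3:14}
[8] bne  $r2, $r1, L13  →  {$r0:0, $r1:14, $r2:29, $r3:14}  ⟨branch taken⟩
[9] sub  $r2, $r3, $r0  →  {$r0:0, $r1:14, $r2:14, $r3:14}
[13] slt  $r3, $r2, $r3  →  {$r0:0, $r1:14, $r2:14, $r3:0}

14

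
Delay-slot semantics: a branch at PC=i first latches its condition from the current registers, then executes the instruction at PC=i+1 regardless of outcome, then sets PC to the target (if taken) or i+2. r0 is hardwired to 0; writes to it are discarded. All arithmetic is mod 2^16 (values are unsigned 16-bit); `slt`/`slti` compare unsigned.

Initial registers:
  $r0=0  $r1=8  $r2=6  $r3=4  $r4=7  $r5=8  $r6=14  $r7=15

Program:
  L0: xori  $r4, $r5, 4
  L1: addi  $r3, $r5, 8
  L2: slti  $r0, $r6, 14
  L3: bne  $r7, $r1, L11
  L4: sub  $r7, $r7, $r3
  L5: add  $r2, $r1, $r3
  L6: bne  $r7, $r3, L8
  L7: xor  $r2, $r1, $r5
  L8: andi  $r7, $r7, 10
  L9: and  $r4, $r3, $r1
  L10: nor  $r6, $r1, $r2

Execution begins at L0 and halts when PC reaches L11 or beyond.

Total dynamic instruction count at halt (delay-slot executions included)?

PC=0  xori  $r4, $r5, 4      | $r0=0 $r1=8 $r2=6 $r3=4 $r4=12 $r5=8 $r6=14 $r7=15
PC=1  addi  $r3, $r5, 8      | $r0=0 $r1=8 $r2=6 $r3=16 $r4=12 $r5=8 $r6=14 $r7=15
PC=2  slti  $r0, $r6, 14     | $r0=0 $r1=8 $r2=6 $r3=16 $r4=12 $r5=8 $r6=14 $r7=15
PC=3  bne  $r7, $r1, L11     | $r0=0 $r1=8 $r2=6 $r3=16 $r4=12 $r5=8 $r6=14 $r7=15  [TAKEN]
PC=4  sub  $r7, $r7, $r3     | $r0=0 $r1=8 $r2=6 $r3=16 $r4=12 $r5=8 $r6=14 $r7=65535

5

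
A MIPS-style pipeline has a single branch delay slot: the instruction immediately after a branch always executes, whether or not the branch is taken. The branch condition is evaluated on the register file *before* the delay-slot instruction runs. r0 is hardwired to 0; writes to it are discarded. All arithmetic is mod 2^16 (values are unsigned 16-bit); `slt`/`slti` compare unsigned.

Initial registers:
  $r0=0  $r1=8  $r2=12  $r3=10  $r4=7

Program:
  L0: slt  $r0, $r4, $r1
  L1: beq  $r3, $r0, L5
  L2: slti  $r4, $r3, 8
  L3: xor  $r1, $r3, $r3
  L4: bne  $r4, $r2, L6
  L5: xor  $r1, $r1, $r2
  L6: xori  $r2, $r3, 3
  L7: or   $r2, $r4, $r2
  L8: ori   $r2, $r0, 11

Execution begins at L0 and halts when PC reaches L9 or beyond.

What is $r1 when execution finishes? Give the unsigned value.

12

PC=0  slt  $r0, $r4, $r1     | $r0=0 $r1=8 $r2=12 $r3=10 $r4=7
PC=1  beq  $r3, $r0, L5      | $r0=0 $r1=8 $r2=12 $r3=10 $r4=7  [not taken]
PC=2  slti  $r4, $r3, 8      | $r0=0 $r1=8 $r2=12 $r3=10 $r4=0
PC=3  xor  $r1, $r3, $r3     | $r0=0 $r1=0 $r2=12 $r3=10 $r4=0
PC=4  bne  $r4, $r2, L6      | $r0=0 $r1=0 $r2=12 $r3=10 $r4=0  [TAKEN]
PC=5  xor  $r1, $r1, $r2     | $r0=0 $r1=12 $r2=12 $r3=10 $r4=0
PC=6  xori  $r2, $r3, 3      | $r0=0 $r1=12 $r2=9 $r3=10 $r4=0
PC=7  or   $r2, $r4, $r2     | $r0=0 $r1=12 $r2=9 $r3=10 $r4=0
PC=8  ori   $r2, $r0, 11     | $r0=0 $r1=12 $r2=11 $r3=10 $r4=0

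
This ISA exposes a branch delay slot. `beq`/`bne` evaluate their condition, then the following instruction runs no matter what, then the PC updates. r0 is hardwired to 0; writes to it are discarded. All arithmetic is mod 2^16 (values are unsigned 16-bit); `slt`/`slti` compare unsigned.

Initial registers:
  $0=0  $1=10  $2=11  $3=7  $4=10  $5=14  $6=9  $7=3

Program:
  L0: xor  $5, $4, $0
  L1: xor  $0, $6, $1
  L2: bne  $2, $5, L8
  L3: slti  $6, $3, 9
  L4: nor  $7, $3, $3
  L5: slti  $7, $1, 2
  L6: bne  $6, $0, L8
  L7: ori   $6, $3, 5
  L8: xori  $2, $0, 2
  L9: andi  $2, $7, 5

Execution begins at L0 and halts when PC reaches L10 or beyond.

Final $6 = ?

1

#0 xor  $5, $4, $0 ; 0/10/11/7/10/10/9/3
#1 xor  $0, $6, $1 ; 0/10/11/7/10/10/9/3
#2 bne  $2, $5, L8 ; 0/10/11/7/10/10/9/3 ; →target
#3 slti  $6, $3, 9 ; 0/10/11/7/10/10/1/3
#8 xori  $2, $0, 2 ; 0/10/2/7/10/10/1/3
#9 andi  $2, $7, 5 ; 0/10/1/7/10/10/1/3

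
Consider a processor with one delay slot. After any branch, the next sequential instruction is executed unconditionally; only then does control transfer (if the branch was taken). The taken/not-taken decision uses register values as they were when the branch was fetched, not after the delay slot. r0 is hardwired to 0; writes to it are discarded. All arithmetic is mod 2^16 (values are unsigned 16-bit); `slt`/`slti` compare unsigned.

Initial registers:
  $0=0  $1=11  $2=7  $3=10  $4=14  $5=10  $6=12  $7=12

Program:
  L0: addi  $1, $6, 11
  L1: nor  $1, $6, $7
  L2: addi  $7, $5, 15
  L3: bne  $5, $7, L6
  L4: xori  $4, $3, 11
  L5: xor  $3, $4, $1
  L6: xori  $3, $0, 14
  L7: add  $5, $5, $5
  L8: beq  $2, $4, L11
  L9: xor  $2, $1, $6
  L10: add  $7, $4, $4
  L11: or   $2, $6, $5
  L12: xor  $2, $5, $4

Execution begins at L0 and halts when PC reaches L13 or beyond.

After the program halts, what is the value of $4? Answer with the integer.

1

PC=0  addi  $1, $6, 11       | $0=0 $1=23 $2=7 $3=10 $4=14 $5=10 $6=12 $7=12
PC=1  nor  $1, $6, $7        | $0=0 $1=65523 $2=7 $3=10 $4=14 $5=10 $6=12 $7=12
PC=2  addi  $7, $5, 15       | $0=0 $1=65523 $2=7 $3=10 $4=14 $5=10 $6=12 $7=25
PC=3  bne  $5, $7, L6        | $0=0 $1=65523 $2=7 $3=10 $4=14 $5=10 $6=12 $7=25  [TAKEN]
PC=4  xori  $4, $3, 11       | $0=0 $1=65523 $2=7 $3=10 $4=1 $5=10 $6=12 $7=25
PC=6  xori  $3, $0, 14       | $0=0 $1=65523 $2=7 $3=14 $4=1 $5=10 $6=12 $7=25
PC=7  add  $5, $5, $5        | $0=0 $1=65523 $2=7 $3=14 $4=1 $5=20 $6=12 $7=25
PC=8  beq  $2, $4, L11       | $0=0 $1=65523 $2=7 $3=14 $4=1 $5=20 $6=12 $7=25  [not taken]
PC=9  xor  $2, $1, $6        | $0=0 $1=65523 $2=65535 $3=14 $4=1 $5=20 $6=12 $7=25
PC=10 add  $7, $4, $4        | $0=0 $1=65523 $2=65535 $3=14 $4=1 $5=20 $6=12 $7=2
PC=11 or   $2, $6, $5        | $0=0 $1=65523 $2=28 $3=14 $4=1 $5=20 $6=12 $7=2
PC=12 xor  $2, $5, $4        | $0=0 $1=65523 $2=21 $3=14 $4=1 $5=20 $6=12 $7=2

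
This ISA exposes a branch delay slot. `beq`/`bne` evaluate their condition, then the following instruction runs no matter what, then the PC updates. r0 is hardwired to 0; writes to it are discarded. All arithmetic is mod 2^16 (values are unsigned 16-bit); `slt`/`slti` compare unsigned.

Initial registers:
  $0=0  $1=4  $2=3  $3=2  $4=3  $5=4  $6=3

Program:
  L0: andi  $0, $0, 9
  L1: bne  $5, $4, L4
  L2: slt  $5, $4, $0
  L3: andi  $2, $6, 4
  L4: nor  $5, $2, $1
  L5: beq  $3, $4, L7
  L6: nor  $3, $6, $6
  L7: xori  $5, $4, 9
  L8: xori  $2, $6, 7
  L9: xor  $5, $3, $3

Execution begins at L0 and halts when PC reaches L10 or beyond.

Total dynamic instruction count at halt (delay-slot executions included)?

9

  step pc=0: andi  $0, $0, 9  regs=(0,4,3,2,3,4,3)
  step pc=1: bne  $5, $4, L4  cond=T  regs=(0,4,3,2,3,4,3)
  step pc=2: slt  $5, $4, $0  regs=(0,4,3,2,3,0,3)
  step pc=4: nor  $5, $2, $1  regs=(0,4,3,2,3,65528,3)
  step pc=5: beq  $3, $4, L7  cond=F  regs=(0,4,3,2,3,65528,3)
  step pc=6: nor  $3, $6, $6  regs=(0,4,3,65532,3,65528,3)
  step pc=7: xori  $5, $4, 9  regs=(0,4,3,65532,3,10,3)
  step pc=8: xori  $2, $6, 7  regs=(0,4,4,65532,3,10,3)
  step pc=9: xor  $5, $3, $3  regs=(0,4,4,65532,3,0,3)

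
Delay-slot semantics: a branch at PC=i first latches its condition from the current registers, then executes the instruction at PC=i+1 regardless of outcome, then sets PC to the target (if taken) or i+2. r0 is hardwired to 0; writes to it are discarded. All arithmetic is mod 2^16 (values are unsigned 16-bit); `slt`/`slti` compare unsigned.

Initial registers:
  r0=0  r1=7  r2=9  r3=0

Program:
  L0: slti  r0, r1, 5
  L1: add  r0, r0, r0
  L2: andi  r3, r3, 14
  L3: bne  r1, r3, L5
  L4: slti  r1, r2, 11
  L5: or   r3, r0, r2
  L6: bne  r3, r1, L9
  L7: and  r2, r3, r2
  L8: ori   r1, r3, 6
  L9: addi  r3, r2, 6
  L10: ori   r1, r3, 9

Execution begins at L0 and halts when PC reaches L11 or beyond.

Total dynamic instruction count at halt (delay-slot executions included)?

PC=0  slti  r0, r1, 5        | r0=0 r1=7 r2=9 r3=0
PC=1  add  r0, r0, r0        | r0=0 r1=7 r2=9 r3=0
PC=2  andi  r3, r3, 14       | r0=0 r1=7 r2=9 r3=0
PC=3  bne  r1, r3, L5        | r0=0 r1=7 r2=9 r3=0  [TAKEN]
PC=4  slti  r1, r2, 11       | r0=0 r1=1 r2=9 r3=0
PC=5  or   r3, r0, r2        | r0=0 r1=1 r2=9 r3=9
PC=6  bne  r3, r1, L9        | r0=0 r1=1 r2=9 r3=9  [TAKEN]
PC=7  and  r2, r3, r2        | r0=0 r1=1 r2=9 r3=9
PC=9  addi  r3, r2, 6        | r0=0 r1=1 r2=9 r3=15
PC=10 ori   r1, r3, 9        | r0=0 r1=15 r2=9 r3=15

10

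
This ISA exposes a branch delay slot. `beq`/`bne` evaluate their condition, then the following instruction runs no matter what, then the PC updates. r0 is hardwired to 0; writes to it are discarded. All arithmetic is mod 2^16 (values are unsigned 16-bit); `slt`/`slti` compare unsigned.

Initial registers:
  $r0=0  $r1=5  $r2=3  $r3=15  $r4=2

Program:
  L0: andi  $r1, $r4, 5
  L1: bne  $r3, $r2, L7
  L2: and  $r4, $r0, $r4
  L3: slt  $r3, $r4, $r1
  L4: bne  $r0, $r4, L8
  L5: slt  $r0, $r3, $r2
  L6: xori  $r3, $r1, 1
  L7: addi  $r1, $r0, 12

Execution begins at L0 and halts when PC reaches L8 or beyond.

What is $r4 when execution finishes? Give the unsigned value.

0

[0] andi  $r1, $r4, 5  →  {$r0:0, $r1:0, $r2:3, $r3:15, $r4:2}
[1] bne  $r3, $r2, L7  →  {$r0:0, $r1:0, $r2:3, $r3:15, $r4:2}  ⟨branch taken⟩
[2] and  $r4, $r0, $r4  →  {$r0:0, $r1:0, $r2:3, $r3:15, $r4:0}
[7] addi  $r1, $r0, 12  →  {$r0:0, $r1:12, $r2:3, $r3:15, $r4:0}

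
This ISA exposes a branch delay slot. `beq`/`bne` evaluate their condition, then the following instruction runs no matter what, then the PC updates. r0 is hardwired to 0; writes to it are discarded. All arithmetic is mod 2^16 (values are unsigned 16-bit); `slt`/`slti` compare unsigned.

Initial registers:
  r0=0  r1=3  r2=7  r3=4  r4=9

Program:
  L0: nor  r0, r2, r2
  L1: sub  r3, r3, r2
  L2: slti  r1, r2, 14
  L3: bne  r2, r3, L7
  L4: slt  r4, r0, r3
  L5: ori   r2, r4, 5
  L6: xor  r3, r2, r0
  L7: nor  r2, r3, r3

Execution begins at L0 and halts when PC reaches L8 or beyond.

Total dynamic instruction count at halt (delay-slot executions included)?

[0] nor  r0, r2, r2  →  {r0:0, r1:3, r2:7, r3:4, r4:9}
[1] sub  r3, r3, r2  →  {r0:0, r1:3, r2:7, r3:65533, r4:9}
[2] slti  r1, r2, 14  →  {r0:0, r1:1, r2:7, r3:65533, r4:9}
[3] bne  r2, r3, L7  →  {r0:0, r1:1, r2:7, r3:65533, r4:9}  ⟨branch taken⟩
[4] slt  r4, r0, r3  →  {r0:0, r1:1, r2:7, r3:65533, r4:1}
[7] nor  r2, r3, r3  →  {r0:0, r1:1, r2:2, r3:65533, r4:1}

6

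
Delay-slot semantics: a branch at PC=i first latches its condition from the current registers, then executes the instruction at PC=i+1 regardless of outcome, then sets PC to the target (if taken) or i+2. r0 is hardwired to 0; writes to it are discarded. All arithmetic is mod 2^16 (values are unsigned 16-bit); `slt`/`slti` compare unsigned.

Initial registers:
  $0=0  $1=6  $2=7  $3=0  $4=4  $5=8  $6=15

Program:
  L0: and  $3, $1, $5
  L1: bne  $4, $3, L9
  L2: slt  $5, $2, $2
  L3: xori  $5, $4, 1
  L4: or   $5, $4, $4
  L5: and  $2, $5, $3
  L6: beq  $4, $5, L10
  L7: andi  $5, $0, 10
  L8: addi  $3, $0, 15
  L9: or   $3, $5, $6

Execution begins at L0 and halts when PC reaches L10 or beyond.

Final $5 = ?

#0 and  $3, $1, $5 ; 0/6/7/0/4/8/15
#1 bne  $4, $3, L9 ; 0/6/7/0/4/8/15 ; →target
#2 slt  $5, $2, $2 ; 0/6/7/0/4/0/15
#9 or   $3, $5, $6 ; 0/6/7/15/4/0/15

0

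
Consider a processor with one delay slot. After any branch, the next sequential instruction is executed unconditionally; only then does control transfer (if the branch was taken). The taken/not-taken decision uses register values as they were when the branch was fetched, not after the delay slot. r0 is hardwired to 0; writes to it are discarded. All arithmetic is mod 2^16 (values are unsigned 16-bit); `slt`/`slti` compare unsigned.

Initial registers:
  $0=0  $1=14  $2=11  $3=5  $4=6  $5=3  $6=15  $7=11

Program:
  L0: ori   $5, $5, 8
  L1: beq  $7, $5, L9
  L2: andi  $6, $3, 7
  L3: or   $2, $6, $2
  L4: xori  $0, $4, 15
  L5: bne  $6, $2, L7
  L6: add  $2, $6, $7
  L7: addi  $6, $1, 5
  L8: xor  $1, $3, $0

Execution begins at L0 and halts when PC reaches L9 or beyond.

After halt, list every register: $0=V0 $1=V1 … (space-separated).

#0 ori   $5, $5, 8 ; 0/14/11/5/6/11/15/11
#1 beq  $7, $5, L9 ; 0/14/11/5/6/11/15/11 ; →target
#2 andi  $6, $3, 7 ; 0/14/11/5/6/11/5/11

$0=0 $1=14 $2=11 $3=5 $4=6 $5=11 $6=5 $7=11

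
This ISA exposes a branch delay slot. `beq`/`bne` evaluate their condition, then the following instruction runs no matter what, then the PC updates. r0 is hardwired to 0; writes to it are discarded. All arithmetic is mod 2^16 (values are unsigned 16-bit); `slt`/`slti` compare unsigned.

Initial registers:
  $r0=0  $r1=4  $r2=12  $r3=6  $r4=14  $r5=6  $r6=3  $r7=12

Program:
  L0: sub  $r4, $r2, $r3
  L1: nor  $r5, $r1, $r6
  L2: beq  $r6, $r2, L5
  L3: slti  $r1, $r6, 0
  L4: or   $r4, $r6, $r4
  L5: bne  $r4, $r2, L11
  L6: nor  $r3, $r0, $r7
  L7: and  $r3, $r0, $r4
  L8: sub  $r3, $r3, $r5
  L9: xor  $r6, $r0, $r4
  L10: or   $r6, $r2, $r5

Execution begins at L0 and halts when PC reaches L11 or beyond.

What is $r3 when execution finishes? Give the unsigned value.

  step pc=0: sub  $r4, $r2, $r3  regs=(0,4,12,6,6,6,3,12)
  step pc=1: nor  $r5, $r1, $r6  regs=(0,4,12,6,6,65528,3,12)
  step pc=2: beq  $r6, $r2, L5  cond=F  regs=(0,4,12,6,6,65528,3,12)
  step pc=3: slti  $r1, $r6, 0  regs=(0,0,12,6,6,65528,3,12)
  step pc=4: or   $r4, $r6, $r4  regs=(0,0,12,6,7,65528,3,12)
  step pc=5: bne  $r4, $r2, L11  cond=T  regs=(0,0,12,6,7,65528,3,12)
  step pc=6: nor  $r3, $r0, $r7  regs=(0,0,12,65523,7,65528,3,12)

65523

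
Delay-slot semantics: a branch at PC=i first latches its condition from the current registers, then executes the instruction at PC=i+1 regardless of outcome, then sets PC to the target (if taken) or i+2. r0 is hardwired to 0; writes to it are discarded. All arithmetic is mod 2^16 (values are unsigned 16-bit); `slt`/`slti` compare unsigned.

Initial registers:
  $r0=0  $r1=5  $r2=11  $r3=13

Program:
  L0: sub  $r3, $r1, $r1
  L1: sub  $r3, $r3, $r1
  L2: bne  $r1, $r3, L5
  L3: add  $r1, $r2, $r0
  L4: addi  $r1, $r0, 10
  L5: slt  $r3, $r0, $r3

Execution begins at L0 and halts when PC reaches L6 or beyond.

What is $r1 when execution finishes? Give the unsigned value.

11

[0] sub  $r3, $r1, $r1  →  {$r0:0, $r1:5, $r2:11, $r3:0}
[1] sub  $r3, $r3, $r1  →  {$r0:0, $r1:5, $r2:11, $r3:65531}
[2] bne  $r1, $r3, L5  →  {$r0:0, $r1:5, $r2:11, $r3:65531}  ⟨branch taken⟩
[3] add  $r1, $r2, $r0  →  {$r0:0, $r1:11, $r2:11, $r3:65531}
[5] slt  $r3, $r0, $r3  →  {$r0:0, $r1:11, $r2:11, $r3:1}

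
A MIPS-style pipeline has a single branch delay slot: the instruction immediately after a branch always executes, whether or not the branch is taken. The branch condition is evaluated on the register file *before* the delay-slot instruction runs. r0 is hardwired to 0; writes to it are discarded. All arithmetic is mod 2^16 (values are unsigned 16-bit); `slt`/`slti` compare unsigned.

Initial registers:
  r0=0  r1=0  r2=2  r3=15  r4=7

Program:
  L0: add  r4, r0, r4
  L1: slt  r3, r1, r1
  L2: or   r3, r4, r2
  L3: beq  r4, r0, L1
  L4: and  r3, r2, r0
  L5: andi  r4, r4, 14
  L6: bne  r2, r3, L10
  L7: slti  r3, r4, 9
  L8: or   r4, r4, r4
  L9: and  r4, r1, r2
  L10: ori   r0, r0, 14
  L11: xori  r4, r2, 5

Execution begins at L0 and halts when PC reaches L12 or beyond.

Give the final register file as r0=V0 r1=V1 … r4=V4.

r0=0 r1=0 r2=2 r3=1 r4=7

#0 add  r4, r0, r4 ; 0/0/2/15/7
#1 slt  r3, r1, r1 ; 0/0/2/0/7
#2 or   r3, r4, r2 ; 0/0/2/7/7
#3 beq  r4, r0, L1 ; 0/0/2/7/7 ; →fallthru
#4 and  r3, r2, r0 ; 0/0/2/0/7
#5 andi  r4, r4, 14 ; 0/0/2/0/6
#6 bne  r2, r3, L10 ; 0/0/2/0/6 ; →target
#7 slti  r3, r4, 9 ; 0/0/2/1/6
#10 ori   r0, r0, 14 ; 0/0/2/1/6
#11 xori  r4, r2, 5 ; 0/0/2/1/7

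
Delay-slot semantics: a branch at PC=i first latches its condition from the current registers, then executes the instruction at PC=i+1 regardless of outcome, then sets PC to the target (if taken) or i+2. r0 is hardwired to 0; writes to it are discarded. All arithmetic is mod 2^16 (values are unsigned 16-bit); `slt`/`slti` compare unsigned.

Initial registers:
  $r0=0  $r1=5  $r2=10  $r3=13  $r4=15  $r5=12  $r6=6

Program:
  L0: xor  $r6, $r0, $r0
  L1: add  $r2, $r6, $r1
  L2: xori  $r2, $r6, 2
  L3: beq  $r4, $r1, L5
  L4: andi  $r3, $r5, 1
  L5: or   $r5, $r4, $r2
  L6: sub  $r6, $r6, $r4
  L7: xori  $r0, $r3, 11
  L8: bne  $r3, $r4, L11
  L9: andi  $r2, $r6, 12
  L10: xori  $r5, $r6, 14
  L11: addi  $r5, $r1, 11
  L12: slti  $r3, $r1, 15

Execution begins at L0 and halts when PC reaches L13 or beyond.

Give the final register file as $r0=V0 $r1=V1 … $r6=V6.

$r0=0 $r1=5 $r2=0 $r3=1 $r4=15 $r5=16 $r6=65521

[0] xor  $r6, $r0, $r0  →  {$r0:0, $r1:5, $r2:10, $r3:13, $r4:15, $r5:12, $r6:0}
[1] add  $r2, $r6, $r1  →  {$r0:0, $r1:5, $r2:5, $r3:13, $r4:15, $r5:12, $r6:0}
[2] xori  $r2, $r6, 2  →  {$r0:0, $r1:5, $r2:2, $r3:13, $r4:15, $r5:12, $r6:0}
[3] beq  $r4, $r1, L5  →  {$r0:0, $r1:5, $r2:2, $r3:13, $r4:15, $r5:12, $r6:0}  ⟨branch fallthrough⟩
[4] andi  $r3, $r5, 1  →  {$r0:0, $r1:5, $r2:2, $r3:0, $r4:15, $r5:12, $r6:0}
[5] or   $r5, $r4, $r2  →  {$r0:0, $r1:5, $r2:2, $r3:0, $r4:15, $r5:15, $r6:0}
[6] sub  $r6, $r6, $r4  →  {$r0:0, $r1:5, $r2:2, $r3:0, $r4:15, $r5:15, $r6:65521}
[7] xori  $r0, $r3, 11  →  {$r0:0, $r1:5, $r2:2, $r3:0, $r4:15, $r5:15, $r6:65521}
[8] bne  $r3, $r4, L11  →  {$r0:0, $r1:5, $r2:2, $r3:0, $r4:15, $r5:15, $r6:65521}  ⟨branch taken⟩
[9] andi  $r2, $r6, 12  →  {$r0:0, $r1:5, $r2:0, $r3:0, $r4:15, $r5:15, $r6:65521}
[11] addi  $r5, $r1, 11  →  {$r0:0, $r1:5, $r2:0, $r3:0, $r4:15, $r5:16, $r6:65521}
[12] slti  $r3, $r1, 15  →  {$r0:0, $r1:5, $r2:0, $r3:1, $r4:15, $r5:16, $r6:65521}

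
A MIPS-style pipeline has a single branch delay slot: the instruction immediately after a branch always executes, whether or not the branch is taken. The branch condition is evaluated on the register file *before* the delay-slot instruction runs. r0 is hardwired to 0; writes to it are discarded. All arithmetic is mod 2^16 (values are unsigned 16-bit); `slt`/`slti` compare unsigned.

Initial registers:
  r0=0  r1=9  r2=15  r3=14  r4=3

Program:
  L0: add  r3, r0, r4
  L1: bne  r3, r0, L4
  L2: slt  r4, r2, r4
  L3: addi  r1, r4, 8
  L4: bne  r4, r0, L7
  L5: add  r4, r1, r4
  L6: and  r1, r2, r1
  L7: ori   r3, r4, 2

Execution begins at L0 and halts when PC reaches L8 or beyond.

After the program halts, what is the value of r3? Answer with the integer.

PC=0  add  r3, r0, r4        | r0=0 r1=9 r2=15 r3=3 r4=3
PC=1  bne  r3, r0, L4        | r0=0 r1=9 r2=15 r3=3 r4=3  [TAKEN]
PC=2  slt  r4, r2, r4        | r0=0 r1=9 r2=15 r3=3 r4=0
PC=4  bne  r4, r0, L7        | r0=0 r1=9 r2=15 r3=3 r4=0  [not taken]
PC=5  add  r4, r1, r4        | r0=0 r1=9 r2=15 r3=3 r4=9
PC=6  and  r1, r2, r1        | r0=0 r1=9 r2=15 r3=3 r4=9
PC=7  ori   r3, r4, 2        | r0=0 r1=9 r2=15 r3=11 r4=9

11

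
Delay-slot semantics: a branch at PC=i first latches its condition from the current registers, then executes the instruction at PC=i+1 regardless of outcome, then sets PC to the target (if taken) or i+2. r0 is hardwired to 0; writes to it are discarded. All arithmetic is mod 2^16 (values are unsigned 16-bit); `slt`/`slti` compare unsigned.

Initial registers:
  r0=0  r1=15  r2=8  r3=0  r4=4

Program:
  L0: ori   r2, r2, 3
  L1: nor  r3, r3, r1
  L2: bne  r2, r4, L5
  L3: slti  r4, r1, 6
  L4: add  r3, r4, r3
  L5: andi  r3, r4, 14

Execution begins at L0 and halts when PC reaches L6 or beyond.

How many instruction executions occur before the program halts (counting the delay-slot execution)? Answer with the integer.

5

[0] ori   r2, r2, 3  →  {r0:0, r1:15, r2:11, r3:0, r4:4}
[1] nor  r3, r3, r1  →  {r0:0, r1:15, r2:11, r3:65520, r4:4}
[2] bne  r2, r4, L5  →  {r0:0, r1:15, r2:11, r3:65520, r4:4}  ⟨branch taken⟩
[3] slti  r4, r1, 6  →  {r0:0, r1:15, r2:11, r3:65520, r4:0}
[5] andi  r3, r4, 14  →  {r0:0, r1:15, r2:11, r3:0, r4:0}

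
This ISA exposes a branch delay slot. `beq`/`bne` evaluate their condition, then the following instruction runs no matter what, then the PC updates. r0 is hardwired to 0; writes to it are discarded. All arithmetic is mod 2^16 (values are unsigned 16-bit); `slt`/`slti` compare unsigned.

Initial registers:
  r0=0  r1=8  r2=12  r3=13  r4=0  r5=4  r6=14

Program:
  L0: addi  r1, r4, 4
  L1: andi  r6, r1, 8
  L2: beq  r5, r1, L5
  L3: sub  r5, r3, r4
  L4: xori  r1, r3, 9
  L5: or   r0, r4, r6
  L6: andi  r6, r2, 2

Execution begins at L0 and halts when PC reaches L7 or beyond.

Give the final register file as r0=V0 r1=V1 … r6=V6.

r0=0 r1=4 r2=12 r3=13 r4=0 r5=13 r6=0

[0] addi  r1, r4, 4  →  {r0:0, r1:4, r2:12, r3:13, r4:0, r5:4, r6:14}
[1] andi  r6, r1, 8  →  {r0:0, r1:4, r2:12, r3:13, r4:0, r5:4, r6:0}
[2] beq  r5, r1, L5  →  {r0:0, r1:4, r2:12, r3:13, r4:0, r5:4, r6:0}  ⟨branch taken⟩
[3] sub  r5, r3, r4  →  {r0:0, r1:4, r2:12, r3:13, r4:0, r5:13, r6:0}
[5] or   r0, r4, r6  →  {r0:0, r1:4, r2:12, r3:13, r4:0, r5:13, r6:0}
[6] andi  r6, r2, 2  →  {r0:0, r1:4, r2:12, r3:13, r4:0, r5:13, r6:0}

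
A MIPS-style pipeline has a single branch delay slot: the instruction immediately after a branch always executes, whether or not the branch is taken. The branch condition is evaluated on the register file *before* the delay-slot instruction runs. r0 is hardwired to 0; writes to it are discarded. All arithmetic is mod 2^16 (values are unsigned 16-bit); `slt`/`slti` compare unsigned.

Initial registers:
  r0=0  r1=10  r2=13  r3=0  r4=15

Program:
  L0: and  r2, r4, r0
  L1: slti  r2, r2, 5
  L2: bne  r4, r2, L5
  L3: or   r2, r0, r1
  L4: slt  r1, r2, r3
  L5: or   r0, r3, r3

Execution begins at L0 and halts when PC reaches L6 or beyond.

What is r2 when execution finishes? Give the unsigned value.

[0] and  r2, r4, r0  →  {r0:0, r1:10, r2:0, r3:0, r4:15}
[1] slti  r2, r2, 5  →  {r0:0, r1:10, r2:1, r3:0, r4:15}
[2] bne  r4, r2, L5  →  {r0:0, r1:10, r2:1, r3:0, r4:15}  ⟨branch taken⟩
[3] or   r2, r0, r1  →  {r0:0, r1:10, r2:10, r3:0, r4:15}
[5] or   r0, r3, r3  →  {r0:0, r1:10, r2:10, r3:0, r4:15}

10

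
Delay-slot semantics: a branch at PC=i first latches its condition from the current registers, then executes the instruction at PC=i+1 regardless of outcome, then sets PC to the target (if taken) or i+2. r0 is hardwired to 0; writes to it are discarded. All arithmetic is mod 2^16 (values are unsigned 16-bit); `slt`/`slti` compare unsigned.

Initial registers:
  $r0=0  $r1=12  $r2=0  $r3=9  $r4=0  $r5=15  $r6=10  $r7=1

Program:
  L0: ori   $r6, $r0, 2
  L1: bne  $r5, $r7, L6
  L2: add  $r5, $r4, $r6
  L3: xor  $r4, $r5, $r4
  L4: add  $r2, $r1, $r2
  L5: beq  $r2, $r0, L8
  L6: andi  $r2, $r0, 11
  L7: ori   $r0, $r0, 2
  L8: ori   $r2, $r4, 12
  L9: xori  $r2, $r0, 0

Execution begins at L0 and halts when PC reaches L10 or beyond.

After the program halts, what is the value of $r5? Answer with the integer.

2

PC=0  ori   $r6, $r0, 2      | $r0=0 $r1=12 $r2=0 $r3=9 $r4=0 $r5=15 $r6=2 $r7=1
PC=1  bne  $r5, $r7, L6      | $r0=0 $r1=12 $r2=0 $r3=9 $r4=0 $r5=15 $r6=2 $r7=1  [TAKEN]
PC=2  add  $r5, $r4, $r6     | $r0=0 $r1=12 $r2=0 $r3=9 $r4=0 $r5=2 $r6=2 $r7=1
PC=6  andi  $r2, $r0, 11     | $r0=0 $r1=12 $r2=0 $r3=9 $r4=0 $r5=2 $r6=2 $r7=1
PC=7  ori   $r0, $r0, 2      | $r0=0 $r1=12 $r2=0 $r3=9 $r4=0 $r5=2 $r6=2 $r7=1
PC=8  ori   $r2, $r4, 12     | $r0=0 $r1=12 $r2=12 $r3=9 $r4=0 $r5=2 $r6=2 $r7=1
PC=9  xori  $r2, $r0, 0      | $r0=0 $r1=12 $r2=0 $r3=9 $r4=0 $r5=2 $r6=2 $r7=1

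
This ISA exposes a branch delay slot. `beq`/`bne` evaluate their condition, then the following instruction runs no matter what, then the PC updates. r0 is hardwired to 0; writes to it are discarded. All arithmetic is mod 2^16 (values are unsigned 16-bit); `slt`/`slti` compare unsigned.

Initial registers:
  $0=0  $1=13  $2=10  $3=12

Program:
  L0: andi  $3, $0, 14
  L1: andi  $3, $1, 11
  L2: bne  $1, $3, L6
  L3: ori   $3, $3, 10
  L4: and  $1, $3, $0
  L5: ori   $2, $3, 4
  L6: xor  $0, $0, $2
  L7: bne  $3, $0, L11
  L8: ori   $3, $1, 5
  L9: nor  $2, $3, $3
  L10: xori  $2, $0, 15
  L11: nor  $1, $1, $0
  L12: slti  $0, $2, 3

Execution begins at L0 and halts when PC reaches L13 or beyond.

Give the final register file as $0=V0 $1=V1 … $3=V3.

  step pc=0: andi  $3, $0, 14  regs=(0,13,10,0)
  step pc=1: andi  $3, $1, 11  regs=(0,13,10,9)
  step pc=2: bne  $1, $3, L6  cond=T  regs=(0,13,10,9)
  step pc=3: ori   $3, $3, 10  regs=(0,13,10,11)
  step pc=6: xor  $0, $0, $2  regs=(0,13,10,11)
  step pc=7: bne  $3, $0, L11  cond=T  regs=(0,13,10,11)
  step pc=8: ori   $3, $1, 5  regs=(0,13,10,13)
  step pc=11: nor  $1, $1, $0  regs=(0,65522,10,13)
  step pc=12: slti  $0, $2, 3  regs=(0,65522,10,13)

$0=0 $1=65522 $2=10 $3=13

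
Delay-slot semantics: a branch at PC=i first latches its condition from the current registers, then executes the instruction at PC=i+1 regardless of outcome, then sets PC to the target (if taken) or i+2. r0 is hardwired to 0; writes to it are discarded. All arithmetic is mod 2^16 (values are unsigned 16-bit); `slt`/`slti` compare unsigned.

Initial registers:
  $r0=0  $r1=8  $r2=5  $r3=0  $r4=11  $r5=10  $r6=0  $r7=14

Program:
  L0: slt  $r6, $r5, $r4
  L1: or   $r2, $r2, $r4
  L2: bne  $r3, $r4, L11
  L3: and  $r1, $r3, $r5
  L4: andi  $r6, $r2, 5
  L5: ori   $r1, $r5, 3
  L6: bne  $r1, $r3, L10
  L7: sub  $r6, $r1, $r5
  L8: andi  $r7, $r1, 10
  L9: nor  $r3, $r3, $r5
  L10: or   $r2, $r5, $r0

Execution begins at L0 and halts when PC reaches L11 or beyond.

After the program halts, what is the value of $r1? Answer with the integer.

#0 slt  $r6, $r5, $r4 ; 0/8/5/0/11/10/1/14
#1 or   $r2, $r2, $r4 ; 0/8/15/0/11/10/1/14
#2 bne  $r3, $r4, L11 ; 0/8/15/0/11/10/1/14 ; →target
#3 and  $r1, $r3, $r5 ; 0/0/15/0/11/10/1/14

0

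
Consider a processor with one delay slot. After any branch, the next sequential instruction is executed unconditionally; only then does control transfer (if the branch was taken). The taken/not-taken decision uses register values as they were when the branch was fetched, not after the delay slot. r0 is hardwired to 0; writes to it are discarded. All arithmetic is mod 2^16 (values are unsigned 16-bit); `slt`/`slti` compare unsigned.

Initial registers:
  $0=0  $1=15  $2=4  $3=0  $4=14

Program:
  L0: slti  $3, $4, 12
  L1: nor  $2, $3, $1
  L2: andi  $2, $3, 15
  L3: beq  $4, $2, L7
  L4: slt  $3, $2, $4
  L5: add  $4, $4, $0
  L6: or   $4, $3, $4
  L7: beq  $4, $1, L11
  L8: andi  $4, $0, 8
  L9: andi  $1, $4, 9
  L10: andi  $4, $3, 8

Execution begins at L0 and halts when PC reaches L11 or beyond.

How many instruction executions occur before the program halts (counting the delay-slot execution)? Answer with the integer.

9

  step pc=0: slti  $3, $4, 12  regs=(0,15,4,0,14)
  step pc=1: nor  $2, $3, $1  regs=(0,15,65520,0,14)
  step pc=2: andi  $2, $3, 15  regs=(0,15,0,0,14)
  step pc=3: beq  $4, $2, L7  cond=F  regs=(0,15,0,0,14)
  step pc=4: slt  $3, $2, $4  regs=(0,15,0,1,14)
  step pc=5: add  $4, $4, $0  regs=(0,15,0,1,14)
  step pc=6: or   $4, $3, $4  regs=(0,15,0,1,15)
  step pc=7: beq  $4, $1, L11  cond=T  regs=(0,15,0,1,15)
  step pc=8: andi  $4, $0, 8  regs=(0,15,0,1,0)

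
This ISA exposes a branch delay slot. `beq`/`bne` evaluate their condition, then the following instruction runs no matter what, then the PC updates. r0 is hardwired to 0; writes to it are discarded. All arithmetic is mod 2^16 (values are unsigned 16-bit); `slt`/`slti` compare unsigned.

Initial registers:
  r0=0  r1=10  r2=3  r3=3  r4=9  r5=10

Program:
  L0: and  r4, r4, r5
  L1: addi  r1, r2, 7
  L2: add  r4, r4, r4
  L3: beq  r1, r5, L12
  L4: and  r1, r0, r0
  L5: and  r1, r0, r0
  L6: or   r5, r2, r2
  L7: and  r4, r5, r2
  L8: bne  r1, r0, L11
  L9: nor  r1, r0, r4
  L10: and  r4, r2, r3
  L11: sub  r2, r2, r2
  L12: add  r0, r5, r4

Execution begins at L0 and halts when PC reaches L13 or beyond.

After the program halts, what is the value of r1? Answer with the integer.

0

PC=0  and  r4, r4, r5        | r0=0 r1=10 r2=3 r3=3 r4=8 r5=10
PC=1  addi  r1, r2, 7        | r0=0 r1=10 r2=3 r3=3 r4=8 r5=10
PC=2  add  r4, r4, r4        | r0=0 r1=10 r2=3 r3=3 r4=16 r5=10
PC=3  beq  r1, r5, L12       | r0=0 r1=10 r2=3 r3=3 r4=16 r5=10  [TAKEN]
PC=4  and  r1, r0, r0        | r0=0 r1=0 r2=3 r3=3 r4=16 r5=10
PC=12 add  r0, r5, r4        | r0=0 r1=0 r2=3 r3=3 r4=16 r5=10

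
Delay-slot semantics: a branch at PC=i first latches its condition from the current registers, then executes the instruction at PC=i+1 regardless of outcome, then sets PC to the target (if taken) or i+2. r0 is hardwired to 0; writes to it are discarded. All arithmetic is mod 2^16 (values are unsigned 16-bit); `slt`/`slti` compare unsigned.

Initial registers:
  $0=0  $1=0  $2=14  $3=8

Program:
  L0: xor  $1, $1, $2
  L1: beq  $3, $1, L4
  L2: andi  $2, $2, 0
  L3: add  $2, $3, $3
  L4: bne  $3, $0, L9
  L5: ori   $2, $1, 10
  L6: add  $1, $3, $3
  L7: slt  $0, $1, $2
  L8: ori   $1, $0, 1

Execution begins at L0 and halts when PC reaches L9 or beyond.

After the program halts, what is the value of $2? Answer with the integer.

14

#0 xor  $1, $1, $2 ; 0/14/14/8
#1 beq  $3, $1, L4 ; 0/14/14/8 ; →fallthru
#2 andi  $2, $2, 0 ; 0/14/0/8
#3 add  $2, $3, $3 ; 0/14/16/8
#4 bne  $3, $0, L9 ; 0/14/16/8 ; →target
#5 ori   $2, $1, 10 ; 0/14/14/8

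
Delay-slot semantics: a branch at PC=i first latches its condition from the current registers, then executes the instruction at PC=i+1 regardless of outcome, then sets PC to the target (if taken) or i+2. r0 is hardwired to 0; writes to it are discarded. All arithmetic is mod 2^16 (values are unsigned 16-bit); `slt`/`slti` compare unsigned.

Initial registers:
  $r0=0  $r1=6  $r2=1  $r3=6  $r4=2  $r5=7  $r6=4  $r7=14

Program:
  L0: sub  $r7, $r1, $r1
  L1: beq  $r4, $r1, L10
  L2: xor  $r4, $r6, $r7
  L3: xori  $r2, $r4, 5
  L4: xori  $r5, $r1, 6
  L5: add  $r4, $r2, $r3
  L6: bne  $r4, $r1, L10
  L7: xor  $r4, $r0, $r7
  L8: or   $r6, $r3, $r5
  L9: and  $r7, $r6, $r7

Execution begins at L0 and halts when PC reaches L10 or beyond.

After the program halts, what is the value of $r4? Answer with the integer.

PC=0  sub  $r7, $r1, $r1     | $r0=0 $r1=6 $r2=1 $r3=6 $r4=2 $r5=7 $r6=4 $r7=0
PC=1  beq  $r4, $r1, L10     | $r0=0 $r1=6 $r2=1 $r3=6 $r4=2 $r5=7 $r6=4 $r7=0  [not taken]
PC=2  xor  $r4, $r6, $r7     | $r0=0 $r1=6 $r2=1 $r3=6 $r4=4 $r5=7 $r6=4 $r7=0
PC=3  xori  $r2, $r4, 5      | $r0=0 $r1=6 $r2=1 $r3=6 $r4=4 $r5=7 $r6=4 $r7=0
PC=4  xori  $r5, $r1, 6      | $r0=0 $r1=6 $r2=1 $r3=6 $r4=4 $r5=0 $r6=4 $r7=0
PC=5  add  $r4, $r2, $r3     | $r0=0 $r1=6 $r2=1 $r3=6 $r4=7 $r5=0 $r6=4 $r7=0
PC=6  bne  $r4, $r1, L10     | $r0=0 $r1=6 $r2=1 $r3=6 $r4=7 $r5=0 $r6=4 $r7=0  [TAKEN]
PC=7  xor  $r4, $r0, $r7     | $r0=0 $r1=6 $r2=1 $r3=6 $r4=0 $r5=0 $r6=4 $r7=0

0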